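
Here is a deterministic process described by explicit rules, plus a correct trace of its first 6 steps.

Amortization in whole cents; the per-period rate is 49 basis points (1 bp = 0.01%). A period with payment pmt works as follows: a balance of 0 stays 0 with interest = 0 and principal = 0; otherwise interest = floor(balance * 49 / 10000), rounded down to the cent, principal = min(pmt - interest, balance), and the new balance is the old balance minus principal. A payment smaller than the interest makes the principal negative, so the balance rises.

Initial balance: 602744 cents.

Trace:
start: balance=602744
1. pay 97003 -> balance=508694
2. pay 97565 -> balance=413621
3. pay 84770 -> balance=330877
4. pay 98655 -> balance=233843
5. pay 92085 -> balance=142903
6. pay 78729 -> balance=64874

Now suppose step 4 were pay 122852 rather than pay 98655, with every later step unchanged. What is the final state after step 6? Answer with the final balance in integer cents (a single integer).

(re-executing from step 4 with the substitution; state before step 4: balance=330877)
4. pay 122852 -> balance=209646
5. pay 92085 -> balance=118588
6. pay 78729 -> balance=40440

40440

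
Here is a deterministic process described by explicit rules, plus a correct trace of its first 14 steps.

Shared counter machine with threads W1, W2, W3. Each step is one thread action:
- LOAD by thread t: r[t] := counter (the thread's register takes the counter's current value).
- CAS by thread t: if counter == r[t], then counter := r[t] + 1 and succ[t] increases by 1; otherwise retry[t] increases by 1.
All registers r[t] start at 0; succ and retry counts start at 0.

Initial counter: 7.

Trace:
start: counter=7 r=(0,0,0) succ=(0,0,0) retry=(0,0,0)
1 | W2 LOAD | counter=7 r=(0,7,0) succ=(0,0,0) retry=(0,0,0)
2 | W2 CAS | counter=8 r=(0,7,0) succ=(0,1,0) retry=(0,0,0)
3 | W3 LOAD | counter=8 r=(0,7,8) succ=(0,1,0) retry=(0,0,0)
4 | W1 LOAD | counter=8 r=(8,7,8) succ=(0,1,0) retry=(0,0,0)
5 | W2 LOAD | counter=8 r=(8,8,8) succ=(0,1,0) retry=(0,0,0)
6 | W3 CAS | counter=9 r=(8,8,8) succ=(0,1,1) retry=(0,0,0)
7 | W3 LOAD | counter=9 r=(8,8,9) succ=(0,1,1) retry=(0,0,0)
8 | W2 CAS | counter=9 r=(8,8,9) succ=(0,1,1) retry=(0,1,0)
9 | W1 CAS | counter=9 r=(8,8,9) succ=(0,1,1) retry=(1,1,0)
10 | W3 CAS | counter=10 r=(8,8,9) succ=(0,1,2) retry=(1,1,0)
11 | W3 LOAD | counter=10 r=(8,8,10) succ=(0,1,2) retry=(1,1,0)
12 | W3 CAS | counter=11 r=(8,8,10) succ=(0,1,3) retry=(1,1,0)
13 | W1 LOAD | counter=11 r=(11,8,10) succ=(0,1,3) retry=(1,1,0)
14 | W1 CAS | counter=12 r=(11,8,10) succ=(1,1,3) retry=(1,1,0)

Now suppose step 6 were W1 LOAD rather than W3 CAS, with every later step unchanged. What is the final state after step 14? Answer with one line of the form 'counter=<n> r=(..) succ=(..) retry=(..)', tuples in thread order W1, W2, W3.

counter=11 r=(10,8,9) succ=(1,2,1) retry=(1,0,1)

(re-executing from step 6 with the substitution; state before step 6: counter=8 r=(8,8,8) succ=(0,1,0) retry=(0,0,0))
6 | W1 LOAD | counter=8 r=(8,8,8) succ=(0,1,0) retry=(0,0,0)
7 | W3 LOAD | counter=8 r=(8,8,8) succ=(0,1,0) retry=(0,0,0)
8 | W2 CAS | counter=9 r=(8,8,8) succ=(0,2,0) retry=(0,0,0)
9 | W1 CAS | counter=9 r=(8,8,8) succ=(0,2,0) retry=(1,0,0)
10 | W3 CAS | counter=9 r=(8,8,8) succ=(0,2,0) retry=(1,0,1)
11 | W3 LOAD | counter=9 r=(8,8,9) succ=(0,2,0) retry=(1,0,1)
12 | W3 CAS | counter=10 r=(8,8,9) succ=(0,2,1) retry=(1,0,1)
13 | W1 LOAD | counter=10 r=(10,8,9) succ=(0,2,1) retry=(1,0,1)
14 | W1 CAS | counter=11 r=(10,8,9) succ=(1,2,1) retry=(1,0,1)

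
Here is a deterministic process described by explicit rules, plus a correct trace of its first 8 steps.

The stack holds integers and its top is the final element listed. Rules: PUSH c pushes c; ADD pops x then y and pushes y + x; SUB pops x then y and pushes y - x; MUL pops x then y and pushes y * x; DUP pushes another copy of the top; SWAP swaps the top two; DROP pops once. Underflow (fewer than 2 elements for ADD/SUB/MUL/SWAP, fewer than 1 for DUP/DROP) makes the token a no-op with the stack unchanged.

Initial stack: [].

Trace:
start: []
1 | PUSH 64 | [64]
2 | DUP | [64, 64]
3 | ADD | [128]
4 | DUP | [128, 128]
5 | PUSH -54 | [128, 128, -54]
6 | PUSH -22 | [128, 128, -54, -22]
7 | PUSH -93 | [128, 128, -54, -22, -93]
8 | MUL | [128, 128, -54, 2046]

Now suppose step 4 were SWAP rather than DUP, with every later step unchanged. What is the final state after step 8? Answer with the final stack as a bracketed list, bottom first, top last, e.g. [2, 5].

(re-executing from step 4 with the substitution; state before step 4: [128])
4 | SWAP | [128]
5 | PUSH -54 | [128, -54]
6 | PUSH -22 | [128, -54, -22]
7 | PUSH -93 | [128, -54, -22, -93]
8 | MUL | [128, -54, 2046]

[128, -54, 2046]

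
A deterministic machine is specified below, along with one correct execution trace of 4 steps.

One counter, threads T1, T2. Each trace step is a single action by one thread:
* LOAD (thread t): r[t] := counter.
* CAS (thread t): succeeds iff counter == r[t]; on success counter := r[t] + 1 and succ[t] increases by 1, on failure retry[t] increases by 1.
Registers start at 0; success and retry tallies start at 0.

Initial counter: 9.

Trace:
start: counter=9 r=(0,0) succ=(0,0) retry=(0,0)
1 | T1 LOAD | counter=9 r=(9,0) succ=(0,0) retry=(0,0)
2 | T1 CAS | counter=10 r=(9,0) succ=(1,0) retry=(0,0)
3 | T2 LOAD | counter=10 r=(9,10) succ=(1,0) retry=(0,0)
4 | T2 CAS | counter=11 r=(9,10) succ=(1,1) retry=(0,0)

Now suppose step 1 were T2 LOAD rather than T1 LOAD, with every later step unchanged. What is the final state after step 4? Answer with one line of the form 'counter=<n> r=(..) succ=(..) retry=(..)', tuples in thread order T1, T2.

counter=10 r=(0,9) succ=(0,1) retry=(1,0)

(re-executing from step 1 with the substitution; state before step 1: counter=9 r=(0,0) succ=(0,0) retry=(0,0))
1 | T2 LOAD | counter=9 r=(0,9) succ=(0,0) retry=(0,0)
2 | T1 CAS | counter=9 r=(0,9) succ=(0,0) retry=(1,0)
3 | T2 LOAD | counter=9 r=(0,9) succ=(0,0) retry=(1,0)
4 | T2 CAS | counter=10 r=(0,9) succ=(0,1) retry=(1,0)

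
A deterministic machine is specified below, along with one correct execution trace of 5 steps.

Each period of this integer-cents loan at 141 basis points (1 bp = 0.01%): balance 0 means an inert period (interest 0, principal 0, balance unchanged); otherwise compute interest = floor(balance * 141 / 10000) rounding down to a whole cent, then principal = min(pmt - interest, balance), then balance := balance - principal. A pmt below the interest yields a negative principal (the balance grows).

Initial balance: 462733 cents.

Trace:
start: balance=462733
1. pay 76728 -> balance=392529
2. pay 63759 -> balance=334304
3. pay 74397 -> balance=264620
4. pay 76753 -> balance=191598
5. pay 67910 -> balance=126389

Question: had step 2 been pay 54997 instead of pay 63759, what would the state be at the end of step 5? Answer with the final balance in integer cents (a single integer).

135527

(re-executing from step 2 with the substitution; state before step 2: balance=392529)
2. pay 54997 -> balance=343066
3. pay 74397 -> balance=273506
4. pay 76753 -> balance=200609
5. pay 67910 -> balance=135527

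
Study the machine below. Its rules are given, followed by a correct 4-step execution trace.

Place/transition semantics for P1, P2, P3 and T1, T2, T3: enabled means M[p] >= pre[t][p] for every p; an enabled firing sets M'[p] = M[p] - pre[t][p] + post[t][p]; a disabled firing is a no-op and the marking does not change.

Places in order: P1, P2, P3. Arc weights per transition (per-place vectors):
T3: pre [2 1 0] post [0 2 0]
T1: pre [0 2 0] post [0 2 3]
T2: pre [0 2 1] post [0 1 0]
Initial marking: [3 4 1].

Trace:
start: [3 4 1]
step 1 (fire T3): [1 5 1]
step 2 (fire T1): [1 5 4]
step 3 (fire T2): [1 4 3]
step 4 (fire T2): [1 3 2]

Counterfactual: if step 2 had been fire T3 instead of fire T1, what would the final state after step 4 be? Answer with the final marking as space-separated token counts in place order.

(re-executing from step 2 with the substitution; state before step 2: [1 5 1])
step 2 (fire T3): [1 5 1]
step 3 (fire T2): [1 4 0]
step 4 (fire T2): [1 4 0]

1 4 0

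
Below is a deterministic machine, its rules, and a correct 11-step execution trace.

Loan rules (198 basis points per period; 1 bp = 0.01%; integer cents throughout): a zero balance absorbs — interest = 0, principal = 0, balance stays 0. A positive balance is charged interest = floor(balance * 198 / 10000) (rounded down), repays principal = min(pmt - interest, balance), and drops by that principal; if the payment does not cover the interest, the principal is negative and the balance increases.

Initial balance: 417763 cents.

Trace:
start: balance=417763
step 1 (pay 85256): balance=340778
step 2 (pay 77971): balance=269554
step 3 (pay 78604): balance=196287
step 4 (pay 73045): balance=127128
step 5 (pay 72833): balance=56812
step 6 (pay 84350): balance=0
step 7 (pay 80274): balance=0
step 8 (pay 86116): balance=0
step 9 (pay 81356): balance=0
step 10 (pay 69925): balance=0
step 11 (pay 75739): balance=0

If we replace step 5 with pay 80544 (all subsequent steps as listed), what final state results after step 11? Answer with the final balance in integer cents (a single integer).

(re-executing from step 5 with the substitution; state before step 5: balance=127128)
step 5 (pay 80544): balance=49101
step 6 (pay 84350): balance=0
step 7 (pay 80274): balance=0
step 8 (pay 86116): balance=0
step 9 (pay 81356): balance=0
step 10 (pay 69925): balance=0
step 11 (pay 75739): balance=0

0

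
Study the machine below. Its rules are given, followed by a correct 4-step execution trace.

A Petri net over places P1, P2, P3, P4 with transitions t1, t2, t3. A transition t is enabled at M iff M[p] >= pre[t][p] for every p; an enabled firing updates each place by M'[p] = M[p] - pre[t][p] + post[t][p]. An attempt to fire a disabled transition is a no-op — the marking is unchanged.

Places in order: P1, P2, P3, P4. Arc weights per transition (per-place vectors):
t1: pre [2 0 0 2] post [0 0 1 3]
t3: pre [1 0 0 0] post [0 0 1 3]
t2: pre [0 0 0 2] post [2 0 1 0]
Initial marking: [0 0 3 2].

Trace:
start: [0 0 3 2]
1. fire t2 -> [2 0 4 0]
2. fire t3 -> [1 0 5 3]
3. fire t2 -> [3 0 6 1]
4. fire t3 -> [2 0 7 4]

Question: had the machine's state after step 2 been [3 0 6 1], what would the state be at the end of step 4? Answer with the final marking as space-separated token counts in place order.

2 0 7 4

state after step 2 := [3 0 6 1]
3. fire t2 -> [3 0 6 1]
4. fire t3 -> [2 0 7 4]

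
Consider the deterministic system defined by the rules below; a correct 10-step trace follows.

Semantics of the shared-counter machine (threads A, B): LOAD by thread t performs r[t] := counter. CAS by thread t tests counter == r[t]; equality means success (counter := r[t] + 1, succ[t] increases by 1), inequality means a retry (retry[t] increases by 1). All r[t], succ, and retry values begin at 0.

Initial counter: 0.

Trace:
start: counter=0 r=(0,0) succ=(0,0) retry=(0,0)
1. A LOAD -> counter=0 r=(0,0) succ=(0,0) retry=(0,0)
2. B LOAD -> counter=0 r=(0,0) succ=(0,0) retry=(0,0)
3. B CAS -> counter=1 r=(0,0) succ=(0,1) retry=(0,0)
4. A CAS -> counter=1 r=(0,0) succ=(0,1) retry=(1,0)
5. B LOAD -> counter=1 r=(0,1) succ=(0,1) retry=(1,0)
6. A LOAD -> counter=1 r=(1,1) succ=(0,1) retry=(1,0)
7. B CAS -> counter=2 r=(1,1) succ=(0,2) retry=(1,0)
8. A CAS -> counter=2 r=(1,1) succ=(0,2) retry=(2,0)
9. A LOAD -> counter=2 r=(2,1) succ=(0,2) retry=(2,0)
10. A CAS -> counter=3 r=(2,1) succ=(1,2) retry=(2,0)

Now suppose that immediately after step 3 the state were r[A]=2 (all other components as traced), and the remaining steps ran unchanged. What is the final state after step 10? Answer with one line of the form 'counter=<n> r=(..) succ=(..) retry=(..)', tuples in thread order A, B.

counter=3 r=(2,1) succ=(1,2) retry=(2,0)

state after step 3 := counter=1 r=(2,0) succ=(0,1) retry=(0,0)
4. A CAS -> counter=1 r=(2,0) succ=(0,1) retry=(1,0)
5. B LOAD -> counter=1 r=(2,1) succ=(0,1) retry=(1,0)
6. A LOAD -> counter=1 r=(1,1) succ=(0,1) retry=(1,0)
7. B CAS -> counter=2 r=(1,1) succ=(0,2) retry=(1,0)
8. A CAS -> counter=2 r=(1,1) succ=(0,2) retry=(2,0)
9. A LOAD -> counter=2 r=(2,1) succ=(0,2) retry=(2,0)
10. A CAS -> counter=3 r=(2,1) succ=(1,2) retry=(2,0)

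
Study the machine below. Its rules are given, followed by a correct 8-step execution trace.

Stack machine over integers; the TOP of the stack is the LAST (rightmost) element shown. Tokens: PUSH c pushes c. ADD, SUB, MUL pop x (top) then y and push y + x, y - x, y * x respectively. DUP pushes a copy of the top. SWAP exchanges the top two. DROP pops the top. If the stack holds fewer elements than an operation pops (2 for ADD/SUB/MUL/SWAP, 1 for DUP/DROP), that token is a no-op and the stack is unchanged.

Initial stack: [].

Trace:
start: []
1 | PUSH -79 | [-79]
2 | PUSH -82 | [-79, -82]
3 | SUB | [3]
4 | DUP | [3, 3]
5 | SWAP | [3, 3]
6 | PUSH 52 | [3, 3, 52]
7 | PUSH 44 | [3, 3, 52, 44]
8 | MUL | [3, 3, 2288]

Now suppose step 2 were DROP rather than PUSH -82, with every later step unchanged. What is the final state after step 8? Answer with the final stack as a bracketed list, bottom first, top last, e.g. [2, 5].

[2288]

(re-executing from step 2 with the substitution; state before step 2: [-79])
2 | DROP | []
3 | SUB | []
4 | DUP | []
5 | SWAP | []
6 | PUSH 52 | [52]
7 | PUSH 44 | [52, 44]
8 | MUL | [2288]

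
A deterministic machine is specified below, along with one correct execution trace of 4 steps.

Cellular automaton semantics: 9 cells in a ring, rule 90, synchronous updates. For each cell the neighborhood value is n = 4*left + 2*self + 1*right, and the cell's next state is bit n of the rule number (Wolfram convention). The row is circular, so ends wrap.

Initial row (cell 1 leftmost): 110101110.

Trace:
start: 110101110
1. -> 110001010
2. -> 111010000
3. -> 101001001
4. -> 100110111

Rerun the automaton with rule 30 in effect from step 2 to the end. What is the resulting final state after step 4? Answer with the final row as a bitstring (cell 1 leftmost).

(re-executing steps 2..4 under rule 30; state before step 2: 110001010)
2. -> 101011010
3. -> 101010010
4. -> 101011110

101011110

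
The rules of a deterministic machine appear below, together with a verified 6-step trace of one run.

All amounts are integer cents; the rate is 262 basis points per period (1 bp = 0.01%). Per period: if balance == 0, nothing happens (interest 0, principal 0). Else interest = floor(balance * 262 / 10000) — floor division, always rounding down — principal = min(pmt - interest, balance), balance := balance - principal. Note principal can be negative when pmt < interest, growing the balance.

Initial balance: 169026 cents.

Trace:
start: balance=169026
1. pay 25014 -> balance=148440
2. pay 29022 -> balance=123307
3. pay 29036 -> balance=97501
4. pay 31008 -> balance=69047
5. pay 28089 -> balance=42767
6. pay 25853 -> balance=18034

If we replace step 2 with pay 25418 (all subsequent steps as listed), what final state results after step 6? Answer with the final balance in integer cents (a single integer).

(re-executing from step 2 with the substitution; state before step 2: balance=148440)
2. pay 25418 -> balance=126911
3. pay 29036 -> balance=101200
4. pay 31008 -> balance=72843
5. pay 28089 -> balance=46662
6. pay 25853 -> balance=22031

22031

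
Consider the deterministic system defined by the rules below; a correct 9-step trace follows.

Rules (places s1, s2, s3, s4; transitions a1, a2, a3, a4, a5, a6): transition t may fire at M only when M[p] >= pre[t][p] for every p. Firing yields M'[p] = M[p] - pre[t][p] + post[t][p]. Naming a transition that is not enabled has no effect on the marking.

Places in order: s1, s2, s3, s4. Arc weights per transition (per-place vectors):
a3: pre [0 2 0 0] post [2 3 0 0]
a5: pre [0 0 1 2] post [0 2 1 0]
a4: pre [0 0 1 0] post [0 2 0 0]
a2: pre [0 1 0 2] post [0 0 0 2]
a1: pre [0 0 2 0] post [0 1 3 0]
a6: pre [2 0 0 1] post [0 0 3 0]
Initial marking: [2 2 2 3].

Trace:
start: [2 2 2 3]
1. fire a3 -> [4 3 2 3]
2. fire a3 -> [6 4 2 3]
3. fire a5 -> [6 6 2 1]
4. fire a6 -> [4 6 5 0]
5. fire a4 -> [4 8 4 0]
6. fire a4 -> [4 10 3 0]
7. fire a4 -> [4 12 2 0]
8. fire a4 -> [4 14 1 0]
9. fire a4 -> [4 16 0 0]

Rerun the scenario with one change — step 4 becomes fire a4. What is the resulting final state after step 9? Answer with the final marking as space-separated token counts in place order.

6 10 0 1

(re-executing from step 4 with the substitution; state before step 4: [6 6 2 1])
4. fire a4 -> [6 8 1 1]
5. fire a4 -> [6 10 0 1]
6. fire a4 -> [6 10 0 1]
7. fire a4 -> [6 10 0 1]
8. fire a4 -> [6 10 0 1]
9. fire a4 -> [6 10 0 1]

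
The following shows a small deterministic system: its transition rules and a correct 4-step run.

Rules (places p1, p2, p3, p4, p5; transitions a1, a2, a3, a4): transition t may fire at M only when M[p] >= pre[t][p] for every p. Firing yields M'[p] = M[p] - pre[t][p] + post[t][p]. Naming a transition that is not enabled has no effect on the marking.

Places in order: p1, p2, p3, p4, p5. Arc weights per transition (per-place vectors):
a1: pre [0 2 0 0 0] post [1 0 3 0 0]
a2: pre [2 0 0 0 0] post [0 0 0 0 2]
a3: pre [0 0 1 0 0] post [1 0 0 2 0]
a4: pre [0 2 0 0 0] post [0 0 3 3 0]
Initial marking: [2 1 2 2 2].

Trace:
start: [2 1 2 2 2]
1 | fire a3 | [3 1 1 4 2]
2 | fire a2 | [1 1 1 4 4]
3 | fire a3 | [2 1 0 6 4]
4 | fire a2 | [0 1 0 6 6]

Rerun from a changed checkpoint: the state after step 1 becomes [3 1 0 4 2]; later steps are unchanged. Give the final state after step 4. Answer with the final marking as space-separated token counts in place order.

1 1 0 4 4

state after step 1 := [3 1 0 4 2]
2 | fire a2 | [1 1 0 4 4]
3 | fire a3 | [1 1 0 4 4]
4 | fire a2 | [1 1 0 4 4]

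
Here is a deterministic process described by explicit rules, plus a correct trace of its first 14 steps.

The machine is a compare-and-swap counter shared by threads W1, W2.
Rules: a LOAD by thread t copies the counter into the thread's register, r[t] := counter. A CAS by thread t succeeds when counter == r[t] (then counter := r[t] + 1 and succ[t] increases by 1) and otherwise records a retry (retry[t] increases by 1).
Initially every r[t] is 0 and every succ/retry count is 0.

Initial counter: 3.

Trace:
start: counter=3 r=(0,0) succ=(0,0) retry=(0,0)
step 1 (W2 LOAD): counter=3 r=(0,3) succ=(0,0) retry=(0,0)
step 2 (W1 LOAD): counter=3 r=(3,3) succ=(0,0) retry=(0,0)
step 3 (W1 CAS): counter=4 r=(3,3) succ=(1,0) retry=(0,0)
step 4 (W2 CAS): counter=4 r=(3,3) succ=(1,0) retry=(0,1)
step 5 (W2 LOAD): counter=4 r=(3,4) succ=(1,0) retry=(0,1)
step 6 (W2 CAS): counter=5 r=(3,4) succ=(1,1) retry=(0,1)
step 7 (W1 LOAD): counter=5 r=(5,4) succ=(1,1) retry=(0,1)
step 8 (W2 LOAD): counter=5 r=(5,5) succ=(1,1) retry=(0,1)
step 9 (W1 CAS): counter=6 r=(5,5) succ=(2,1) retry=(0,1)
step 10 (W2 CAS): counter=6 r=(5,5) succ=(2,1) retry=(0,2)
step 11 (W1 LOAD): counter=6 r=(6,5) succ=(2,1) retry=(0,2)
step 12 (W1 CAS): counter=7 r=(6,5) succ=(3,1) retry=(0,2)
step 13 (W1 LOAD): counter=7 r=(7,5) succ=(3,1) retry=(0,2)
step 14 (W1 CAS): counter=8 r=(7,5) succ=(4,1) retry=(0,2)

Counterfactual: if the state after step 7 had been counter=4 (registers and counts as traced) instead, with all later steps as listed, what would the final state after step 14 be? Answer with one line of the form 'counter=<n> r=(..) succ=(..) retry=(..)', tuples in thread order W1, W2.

counter=7 r=(6,4) succ=(3,2) retry=(1,1)

state after step 7 := counter=4 r=(5,4) succ=(1,1) retry=(0,1)
step 8 (W2 LOAD): counter=4 r=(5,4) succ=(1,1) retry=(0,1)
step 9 (W1 CAS): counter=4 r=(5,4) succ=(1,1) retry=(1,1)
step 10 (W2 CAS): counter=5 r=(5,4) succ=(1,2) retry=(1,1)
step 11 (W1 LOAD): counter=5 r=(5,4) succ=(1,2) retry=(1,1)
step 12 (W1 CAS): counter=6 r=(5,4) succ=(2,2) retry=(1,1)
step 13 (W1 LOAD): counter=6 r=(6,4) succ=(2,2) retry=(1,1)
step 14 (W1 CAS): counter=7 r=(6,4) succ=(3,2) retry=(1,1)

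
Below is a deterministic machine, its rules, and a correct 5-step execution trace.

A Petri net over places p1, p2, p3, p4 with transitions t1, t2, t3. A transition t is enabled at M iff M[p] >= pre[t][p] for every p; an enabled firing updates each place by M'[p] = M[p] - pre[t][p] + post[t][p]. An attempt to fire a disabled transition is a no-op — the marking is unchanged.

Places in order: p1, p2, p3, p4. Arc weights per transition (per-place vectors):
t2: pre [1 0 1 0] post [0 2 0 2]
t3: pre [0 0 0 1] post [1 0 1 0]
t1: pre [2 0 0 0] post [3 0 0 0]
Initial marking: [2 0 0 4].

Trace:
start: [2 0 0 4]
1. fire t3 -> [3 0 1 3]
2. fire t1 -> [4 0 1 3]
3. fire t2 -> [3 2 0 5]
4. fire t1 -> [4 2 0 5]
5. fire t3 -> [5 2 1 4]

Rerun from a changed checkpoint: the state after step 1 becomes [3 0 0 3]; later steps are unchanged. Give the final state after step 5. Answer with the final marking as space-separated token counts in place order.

6 0 1 2

state after step 1 := [3 0 0 3]
2. fire t1 -> [4 0 0 3]
3. fire t2 -> [4 0 0 3]
4. fire t1 -> [5 0 0 3]
5. fire t3 -> [6 0 1 2]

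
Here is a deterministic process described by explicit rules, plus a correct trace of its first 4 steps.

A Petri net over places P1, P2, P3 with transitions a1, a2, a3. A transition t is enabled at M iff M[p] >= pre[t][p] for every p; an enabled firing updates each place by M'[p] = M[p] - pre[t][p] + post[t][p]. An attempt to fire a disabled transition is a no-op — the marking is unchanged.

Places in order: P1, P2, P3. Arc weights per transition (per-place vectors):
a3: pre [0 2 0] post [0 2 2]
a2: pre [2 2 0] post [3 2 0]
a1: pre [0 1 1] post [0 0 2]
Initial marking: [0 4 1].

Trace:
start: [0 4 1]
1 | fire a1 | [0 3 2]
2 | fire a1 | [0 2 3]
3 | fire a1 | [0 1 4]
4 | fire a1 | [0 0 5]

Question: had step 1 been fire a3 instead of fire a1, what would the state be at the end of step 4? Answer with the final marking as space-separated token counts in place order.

0 1 6

(re-executing from step 1 with the substitution; state before step 1: [0 4 1])
1 | fire a3 | [0 4 3]
2 | fire a1 | [0 3 4]
3 | fire a1 | [0 2 5]
4 | fire a1 | [0 1 6]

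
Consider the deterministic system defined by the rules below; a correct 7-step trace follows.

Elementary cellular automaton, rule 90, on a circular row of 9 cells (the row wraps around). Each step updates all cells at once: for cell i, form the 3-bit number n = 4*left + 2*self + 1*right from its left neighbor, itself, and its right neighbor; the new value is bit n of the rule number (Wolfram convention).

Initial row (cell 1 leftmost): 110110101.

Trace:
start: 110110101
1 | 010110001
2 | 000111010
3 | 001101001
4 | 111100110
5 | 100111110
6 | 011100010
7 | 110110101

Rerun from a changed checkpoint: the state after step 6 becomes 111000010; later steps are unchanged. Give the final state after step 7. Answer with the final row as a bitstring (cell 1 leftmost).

state after step 6 := 111000010
7 | 101100100

101100100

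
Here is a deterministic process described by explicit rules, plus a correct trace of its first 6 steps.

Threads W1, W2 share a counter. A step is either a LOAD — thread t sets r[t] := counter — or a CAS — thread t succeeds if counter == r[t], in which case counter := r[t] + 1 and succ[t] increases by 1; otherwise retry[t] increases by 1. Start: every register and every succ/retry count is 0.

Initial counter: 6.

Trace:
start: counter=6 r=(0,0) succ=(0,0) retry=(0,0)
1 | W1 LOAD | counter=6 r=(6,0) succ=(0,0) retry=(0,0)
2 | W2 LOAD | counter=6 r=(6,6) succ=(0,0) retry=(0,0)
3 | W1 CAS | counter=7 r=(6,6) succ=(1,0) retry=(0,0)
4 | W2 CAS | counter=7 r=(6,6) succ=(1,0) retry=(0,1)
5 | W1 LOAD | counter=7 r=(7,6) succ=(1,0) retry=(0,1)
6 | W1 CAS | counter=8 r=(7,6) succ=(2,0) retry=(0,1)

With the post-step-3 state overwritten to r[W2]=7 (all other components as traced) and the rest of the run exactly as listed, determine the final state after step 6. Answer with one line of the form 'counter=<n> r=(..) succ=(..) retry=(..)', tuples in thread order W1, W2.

state after step 3 := counter=7 r=(6,7) succ=(1,0) retry=(0,0)
4 | W2 CAS | counter=8 r=(6,7) succ=(1,1) retry=(0,0)
5 | W1 LOAD | counter=8 r=(8,7) succ=(1,1) retry=(0,0)
6 | W1 CAS | counter=9 r=(8,7) succ=(2,1) retry=(0,0)

counter=9 r=(8,7) succ=(2,1) retry=(0,0)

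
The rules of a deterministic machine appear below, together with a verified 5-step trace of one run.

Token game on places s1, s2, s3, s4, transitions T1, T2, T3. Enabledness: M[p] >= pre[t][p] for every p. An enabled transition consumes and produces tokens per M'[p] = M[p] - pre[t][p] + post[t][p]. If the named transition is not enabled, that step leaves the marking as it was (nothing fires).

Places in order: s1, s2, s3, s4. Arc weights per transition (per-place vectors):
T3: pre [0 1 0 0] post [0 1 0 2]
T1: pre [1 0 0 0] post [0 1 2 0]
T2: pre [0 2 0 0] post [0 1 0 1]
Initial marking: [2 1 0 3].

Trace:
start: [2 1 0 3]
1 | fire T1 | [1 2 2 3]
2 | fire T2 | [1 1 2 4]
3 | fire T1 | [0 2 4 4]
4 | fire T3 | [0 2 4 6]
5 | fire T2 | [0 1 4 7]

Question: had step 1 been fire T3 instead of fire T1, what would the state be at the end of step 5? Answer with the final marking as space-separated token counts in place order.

1 1 2 8

(re-executing from step 1 with the substitution; state before step 1: [2 1 0 3])
1 | fire T3 | [2 1 0 5]
2 | fire T2 | [2 1 0 5]
3 | fire T1 | [1 2 2 5]
4 | fire T3 | [1 2 2 7]
5 | fire T2 | [1 1 2 8]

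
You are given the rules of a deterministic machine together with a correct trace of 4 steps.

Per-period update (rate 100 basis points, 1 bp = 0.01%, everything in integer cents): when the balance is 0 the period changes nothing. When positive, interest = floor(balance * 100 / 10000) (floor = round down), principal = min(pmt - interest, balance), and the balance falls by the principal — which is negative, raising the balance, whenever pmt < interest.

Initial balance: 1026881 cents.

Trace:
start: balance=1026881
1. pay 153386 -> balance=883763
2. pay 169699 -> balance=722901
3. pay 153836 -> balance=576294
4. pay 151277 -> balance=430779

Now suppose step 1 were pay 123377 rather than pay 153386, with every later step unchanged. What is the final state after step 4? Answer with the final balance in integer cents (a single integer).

(re-executing from step 1 with the substitution; state before step 1: balance=1026881)
1. pay 123377 -> balance=913772
2. pay 169699 -> balance=753210
3. pay 153836 -> balance=606906
4. pay 151277 -> balance=461698

461698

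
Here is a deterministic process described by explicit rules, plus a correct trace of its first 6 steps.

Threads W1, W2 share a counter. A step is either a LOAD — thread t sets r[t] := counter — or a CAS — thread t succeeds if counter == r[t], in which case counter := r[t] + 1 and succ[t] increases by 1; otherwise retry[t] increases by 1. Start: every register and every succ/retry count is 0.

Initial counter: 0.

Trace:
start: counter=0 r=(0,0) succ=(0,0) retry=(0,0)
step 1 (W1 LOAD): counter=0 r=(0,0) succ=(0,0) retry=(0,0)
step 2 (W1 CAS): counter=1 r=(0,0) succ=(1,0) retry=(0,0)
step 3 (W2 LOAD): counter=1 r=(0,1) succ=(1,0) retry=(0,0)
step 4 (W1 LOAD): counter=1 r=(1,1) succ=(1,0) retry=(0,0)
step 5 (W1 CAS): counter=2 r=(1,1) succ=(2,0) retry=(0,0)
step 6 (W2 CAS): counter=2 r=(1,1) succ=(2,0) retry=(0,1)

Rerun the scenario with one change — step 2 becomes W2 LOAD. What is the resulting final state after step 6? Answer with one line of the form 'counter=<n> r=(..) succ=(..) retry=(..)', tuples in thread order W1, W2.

(re-executing from step 2 with the substitution; state before step 2: counter=0 r=(0,0) succ=(0,0) retry=(0,0))
step 2 (W2 LOAD): counter=0 r=(0,0) succ=(0,0) retry=(0,0)
step 3 (W2 LOAD): counter=0 r=(0,0) succ=(0,0) retry=(0,0)
step 4 (W1 LOAD): counter=0 r=(0,0) succ=(0,0) retry=(0,0)
step 5 (W1 CAS): counter=1 r=(0,0) succ=(1,0) retry=(0,0)
step 6 (W2 CAS): counter=1 r=(0,0) succ=(1,0) retry=(0,1)

counter=1 r=(0,0) succ=(1,0) retry=(0,1)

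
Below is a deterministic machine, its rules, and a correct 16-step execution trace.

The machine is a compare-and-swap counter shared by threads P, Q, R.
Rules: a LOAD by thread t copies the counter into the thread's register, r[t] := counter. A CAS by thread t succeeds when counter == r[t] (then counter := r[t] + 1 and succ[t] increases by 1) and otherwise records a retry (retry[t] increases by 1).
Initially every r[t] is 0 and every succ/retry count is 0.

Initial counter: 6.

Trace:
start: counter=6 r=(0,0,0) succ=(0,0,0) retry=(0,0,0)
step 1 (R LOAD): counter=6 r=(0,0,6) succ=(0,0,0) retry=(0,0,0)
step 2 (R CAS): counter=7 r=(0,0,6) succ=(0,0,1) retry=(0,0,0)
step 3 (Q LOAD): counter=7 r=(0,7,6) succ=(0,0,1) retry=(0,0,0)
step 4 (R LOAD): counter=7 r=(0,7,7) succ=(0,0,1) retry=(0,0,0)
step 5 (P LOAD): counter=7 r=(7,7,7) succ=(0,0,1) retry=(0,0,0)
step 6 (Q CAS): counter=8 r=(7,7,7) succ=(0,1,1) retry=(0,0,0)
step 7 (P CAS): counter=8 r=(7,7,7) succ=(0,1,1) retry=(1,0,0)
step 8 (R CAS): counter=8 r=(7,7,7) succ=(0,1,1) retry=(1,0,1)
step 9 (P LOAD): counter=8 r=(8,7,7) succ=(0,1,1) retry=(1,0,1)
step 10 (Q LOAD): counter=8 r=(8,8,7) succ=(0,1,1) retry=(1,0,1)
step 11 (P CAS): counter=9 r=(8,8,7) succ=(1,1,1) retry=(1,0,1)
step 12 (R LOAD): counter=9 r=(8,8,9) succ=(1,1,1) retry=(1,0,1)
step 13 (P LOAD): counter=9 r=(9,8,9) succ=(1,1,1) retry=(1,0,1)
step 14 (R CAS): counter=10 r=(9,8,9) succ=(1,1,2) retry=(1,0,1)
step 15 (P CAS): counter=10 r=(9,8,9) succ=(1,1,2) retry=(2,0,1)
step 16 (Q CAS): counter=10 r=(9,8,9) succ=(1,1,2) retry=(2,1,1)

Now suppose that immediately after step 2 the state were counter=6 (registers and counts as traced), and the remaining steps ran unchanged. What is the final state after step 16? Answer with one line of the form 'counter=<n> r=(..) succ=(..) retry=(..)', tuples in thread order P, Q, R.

state after step 2 := counter=6 r=(0,0,6) succ=(0,0,1) retry=(0,0,0)
step 3 (Q LOAD): counter=6 r=(0,6,6) succ=(0,0,1) retry=(0,0,0)
step 4 (R LOAD): counter=6 r=(0,6,6) succ=(0,0,1) retry=(0,0,0)
step 5 (P LOAD): counter=6 r=(6,6,6) succ=(0,0,1) retry=(0,0,0)
step 6 (Q CAS): counter=7 r=(6,6,6) succ=(0,1,1) retry=(0,0,0)
step 7 (P CAS): counter=7 r=(6,6,6) succ=(0,1,1) retry=(1,0,0)
step 8 (R CAS): counter=7 r=(6,6,6) succ=(0,1,1) retry=(1,0,1)
step 9 (P LOAD): counter=7 r=(7,6,6) succ=(0,1,1) retry=(1,0,1)
step 10 (Q LOAD): counter=7 r=(7,7,6) succ=(0,1,1) retry=(1,0,1)
step 11 (P CAS): counter=8 r=(7,7,6) succ=(1,1,1) retry=(1,0,1)
step 12 (R LOAD): counter=8 r=(7,7,8) succ=(1,1,1) retry=(1,0,1)
step 13 (P LOAD): counter=8 r=(8,7,8) succ=(1,1,1) retry=(1,0,1)
step 14 (R CAS): counter=9 r=(8,7,8) succ=(1,1,2) retry=(1,0,1)
step 15 (P CAS): counter=9 r=(8,7,8) succ=(1,1,2) retry=(2,0,1)
step 16 (Q CAS): counter=9 r=(8,7,8) succ=(1,1,2) retry=(2,1,1)

counter=9 r=(8,7,8) succ=(1,1,2) retry=(2,1,1)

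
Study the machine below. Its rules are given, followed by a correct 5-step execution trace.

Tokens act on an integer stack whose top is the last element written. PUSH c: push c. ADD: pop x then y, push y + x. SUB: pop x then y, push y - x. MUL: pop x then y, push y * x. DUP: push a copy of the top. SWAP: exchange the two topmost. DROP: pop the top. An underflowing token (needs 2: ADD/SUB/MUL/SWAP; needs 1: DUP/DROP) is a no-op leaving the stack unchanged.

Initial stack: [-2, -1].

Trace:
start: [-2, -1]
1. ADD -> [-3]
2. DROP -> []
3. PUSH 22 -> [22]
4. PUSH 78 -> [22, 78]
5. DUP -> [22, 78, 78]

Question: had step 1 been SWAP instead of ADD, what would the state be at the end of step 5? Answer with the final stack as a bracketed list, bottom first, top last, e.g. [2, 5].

(re-executing from step 1 with the substitution; state before step 1: [-2, -1])
1. SWAP -> [-1, -2]
2. DROP -> [-1]
3. PUSH 22 -> [-1, 22]
4. PUSH 78 -> [-1, 22, 78]
5. DUP -> [-1, 22, 78, 78]

[-1, 22, 78, 78]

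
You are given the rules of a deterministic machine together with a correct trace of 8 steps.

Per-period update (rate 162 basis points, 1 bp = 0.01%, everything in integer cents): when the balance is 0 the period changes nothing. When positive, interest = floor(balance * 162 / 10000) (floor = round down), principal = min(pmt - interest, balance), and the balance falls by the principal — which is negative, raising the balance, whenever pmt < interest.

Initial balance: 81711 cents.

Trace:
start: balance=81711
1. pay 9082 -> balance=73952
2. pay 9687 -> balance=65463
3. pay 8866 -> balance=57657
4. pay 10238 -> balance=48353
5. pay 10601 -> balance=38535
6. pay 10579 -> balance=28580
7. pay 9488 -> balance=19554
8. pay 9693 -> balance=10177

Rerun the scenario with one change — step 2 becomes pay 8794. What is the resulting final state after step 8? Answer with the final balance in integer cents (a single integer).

(re-executing from step 2 with the substitution; state before step 2: balance=73952)
2. pay 8794 -> balance=66356
3. pay 8866 -> balance=58564
4. pay 10238 -> balance=49274
5. pay 10601 -> balance=39471
6. pay 10579 -> balance=29531
7. pay 9488 -> balance=20521
8. pay 9693 -> balance=11160

11160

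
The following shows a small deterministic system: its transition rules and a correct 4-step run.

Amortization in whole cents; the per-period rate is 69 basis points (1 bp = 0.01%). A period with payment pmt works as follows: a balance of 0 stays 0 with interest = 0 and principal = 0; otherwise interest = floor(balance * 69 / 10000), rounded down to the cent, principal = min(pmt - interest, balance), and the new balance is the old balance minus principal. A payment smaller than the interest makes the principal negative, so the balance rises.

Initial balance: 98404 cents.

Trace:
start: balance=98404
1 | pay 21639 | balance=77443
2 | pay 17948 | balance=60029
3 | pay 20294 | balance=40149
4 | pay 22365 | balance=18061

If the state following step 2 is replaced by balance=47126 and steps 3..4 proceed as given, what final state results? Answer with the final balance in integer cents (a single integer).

state after step 2 := balance=47126
3 | pay 20294 | balance=27157
4 | pay 22365 | balance=4979

4979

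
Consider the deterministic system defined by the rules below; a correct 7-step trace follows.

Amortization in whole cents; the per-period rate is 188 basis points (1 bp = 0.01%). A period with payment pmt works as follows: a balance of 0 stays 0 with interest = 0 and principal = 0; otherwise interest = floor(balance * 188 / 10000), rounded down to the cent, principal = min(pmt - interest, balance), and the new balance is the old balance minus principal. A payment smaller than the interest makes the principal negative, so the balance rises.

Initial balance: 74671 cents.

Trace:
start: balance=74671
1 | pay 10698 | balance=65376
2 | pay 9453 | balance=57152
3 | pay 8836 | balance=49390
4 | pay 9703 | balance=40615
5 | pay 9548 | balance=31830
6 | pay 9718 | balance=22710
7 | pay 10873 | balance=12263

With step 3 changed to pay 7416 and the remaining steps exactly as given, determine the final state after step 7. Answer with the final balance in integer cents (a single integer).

(re-executing from step 3 with the substitution; state before step 3: balance=57152)
3 | pay 7416 | balance=50810
4 | pay 9703 | balance=42062
5 | pay 9548 | balance=33304
6 | pay 9718 | balance=24212
7 | pay 10873 | balance=13794

13794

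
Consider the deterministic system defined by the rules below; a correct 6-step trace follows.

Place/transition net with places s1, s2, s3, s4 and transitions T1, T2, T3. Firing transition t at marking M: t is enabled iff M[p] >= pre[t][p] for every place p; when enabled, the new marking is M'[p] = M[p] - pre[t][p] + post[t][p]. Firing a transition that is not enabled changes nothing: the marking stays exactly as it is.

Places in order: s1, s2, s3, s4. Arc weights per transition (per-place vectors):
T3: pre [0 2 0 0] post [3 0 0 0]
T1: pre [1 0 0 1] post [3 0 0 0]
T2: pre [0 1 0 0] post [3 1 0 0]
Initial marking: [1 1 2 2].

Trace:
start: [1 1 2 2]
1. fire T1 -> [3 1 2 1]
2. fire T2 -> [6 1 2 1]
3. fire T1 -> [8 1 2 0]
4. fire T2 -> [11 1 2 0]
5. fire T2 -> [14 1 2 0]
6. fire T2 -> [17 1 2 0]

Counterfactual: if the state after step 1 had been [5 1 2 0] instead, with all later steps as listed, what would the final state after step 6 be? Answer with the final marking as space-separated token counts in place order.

17 1 2 0

state after step 1 := [5 1 2 0]
2. fire T2 -> [8 1 2 0]
3. fire T1 -> [8 1 2 0]
4. fire T2 -> [11 1 2 0]
5. fire T2 -> [14 1 2 0]
6. fire T2 -> [17 1 2 0]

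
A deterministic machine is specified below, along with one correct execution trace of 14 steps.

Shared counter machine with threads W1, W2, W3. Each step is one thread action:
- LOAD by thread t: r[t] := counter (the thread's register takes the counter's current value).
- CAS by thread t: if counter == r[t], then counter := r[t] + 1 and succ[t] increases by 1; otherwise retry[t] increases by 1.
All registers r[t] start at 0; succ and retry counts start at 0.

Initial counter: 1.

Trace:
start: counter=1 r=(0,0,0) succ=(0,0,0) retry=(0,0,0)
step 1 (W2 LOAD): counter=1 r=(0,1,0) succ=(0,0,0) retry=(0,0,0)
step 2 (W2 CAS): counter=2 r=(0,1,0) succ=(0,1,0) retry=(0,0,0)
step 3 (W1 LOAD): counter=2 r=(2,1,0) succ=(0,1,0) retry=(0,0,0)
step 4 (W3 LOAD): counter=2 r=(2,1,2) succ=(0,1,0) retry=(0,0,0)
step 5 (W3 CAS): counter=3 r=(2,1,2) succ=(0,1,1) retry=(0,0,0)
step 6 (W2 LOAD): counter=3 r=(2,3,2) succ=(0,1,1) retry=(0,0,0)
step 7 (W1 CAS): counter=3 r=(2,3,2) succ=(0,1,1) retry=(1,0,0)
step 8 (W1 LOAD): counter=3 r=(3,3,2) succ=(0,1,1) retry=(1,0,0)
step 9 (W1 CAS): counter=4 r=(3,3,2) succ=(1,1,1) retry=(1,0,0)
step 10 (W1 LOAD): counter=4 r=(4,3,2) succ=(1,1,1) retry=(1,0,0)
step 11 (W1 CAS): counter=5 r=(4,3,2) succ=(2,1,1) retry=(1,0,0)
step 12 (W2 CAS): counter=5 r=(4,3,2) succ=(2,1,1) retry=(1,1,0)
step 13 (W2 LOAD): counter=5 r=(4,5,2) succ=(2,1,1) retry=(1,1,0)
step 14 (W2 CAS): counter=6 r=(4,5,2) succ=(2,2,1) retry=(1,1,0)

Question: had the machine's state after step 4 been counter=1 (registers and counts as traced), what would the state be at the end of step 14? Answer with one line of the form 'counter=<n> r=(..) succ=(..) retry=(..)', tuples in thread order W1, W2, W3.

state after step 4 := counter=1 r=(2,1,2) succ=(0,1,0) retry=(0,0,0)
step 5 (W3 CAS): counter=1 r=(2,1,2) succ=(0,1,0) retry=(0,0,1)
step 6 (W2 LOAD): counter=1 r=(2,1,2) succ=(0,1,0) retry=(0,0,1)
step 7 (W1 CAS): counter=1 r=(2,1,2) succ=(0,1,0) retry=(1,0,1)
step 8 (W1 LOAD): counter=1 r=(1,1,2) succ=(0,1,0) retry=(1,0,1)
step 9 (W1 CAS): counter=2 r=(1,1,2) succ=(1,1,0) retry=(1,0,1)
step 10 (W1 LOAD): counter=2 r=(2,1,2) succ=(1,1,0) retry=(1,0,1)
step 11 (W1 CAS): counter=3 r=(2,1,2) succ=(2,1,0) retry=(1,0,1)
step 12 (W2 CAS): counter=3 r=(2,1,2) succ=(2,1,0) retry=(1,1,1)
step 13 (W2 LOAD): counter=3 r=(2,3,2) succ=(2,1,0) retry=(1,1,1)
step 14 (W2 CAS): counter=4 r=(2,3,2) succ=(2,2,0) retry=(1,1,1)

counter=4 r=(2,3,2) succ=(2,2,0) retry=(1,1,1)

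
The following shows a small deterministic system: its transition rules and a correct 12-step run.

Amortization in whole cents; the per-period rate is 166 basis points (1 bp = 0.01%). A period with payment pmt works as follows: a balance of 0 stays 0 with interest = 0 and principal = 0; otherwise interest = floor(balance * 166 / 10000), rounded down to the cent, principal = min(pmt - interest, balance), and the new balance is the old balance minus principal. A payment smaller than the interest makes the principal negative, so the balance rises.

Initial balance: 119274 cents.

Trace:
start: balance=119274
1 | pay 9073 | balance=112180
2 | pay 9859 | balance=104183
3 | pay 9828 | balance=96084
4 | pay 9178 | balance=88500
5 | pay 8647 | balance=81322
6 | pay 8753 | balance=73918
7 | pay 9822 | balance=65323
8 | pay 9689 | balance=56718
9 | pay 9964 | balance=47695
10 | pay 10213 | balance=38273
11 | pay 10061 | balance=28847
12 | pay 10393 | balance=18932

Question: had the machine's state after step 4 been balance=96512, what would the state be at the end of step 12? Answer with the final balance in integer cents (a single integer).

28074

state after step 4 := balance=96512
5 | pay 8647 | balance=89467
6 | pay 8753 | balance=82199
7 | pay 9822 | balance=73741
8 | pay 9689 | balance=65276
9 | pay 9964 | balance=56395
10 | pay 10213 | balance=47118
11 | pay 10061 | balance=37839
12 | pay 10393 | balance=28074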